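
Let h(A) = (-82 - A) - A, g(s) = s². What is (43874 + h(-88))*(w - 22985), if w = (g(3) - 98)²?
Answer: -662333952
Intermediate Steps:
w = 7921 (w = (3² - 98)² = (9 - 98)² = (-89)² = 7921)
h(A) = -82 - 2*A
(43874 + h(-88))*(w - 22985) = (43874 + (-82 - 2*(-88)))*(7921 - 22985) = (43874 + (-82 + 176))*(-15064) = (43874 + 94)*(-15064) = 43968*(-15064) = -662333952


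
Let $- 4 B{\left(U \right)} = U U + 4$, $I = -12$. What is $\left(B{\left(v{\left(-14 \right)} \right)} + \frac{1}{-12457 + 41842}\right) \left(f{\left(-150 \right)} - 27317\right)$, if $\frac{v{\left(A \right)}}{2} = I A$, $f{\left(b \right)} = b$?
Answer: $\frac{22780899736408}{29385} \approx 7.7526 \cdot 10^{8}$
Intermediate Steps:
$v{\left(A \right)} = - 24 A$ ($v{\left(A \right)} = 2 \left(- 12 A\right) = - 24 A$)
$B{\left(U \right)} = -1 - \frac{U^{2}}{4}$ ($B{\left(U \right)} = - \frac{U U + 4}{4} = - \frac{U^{2} + 4}{4} = - \frac{4 + U^{2}}{4} = -1 - \frac{U^{2}}{4}$)
$\left(B{\left(v{\left(-14 \right)} \right)} + \frac{1}{-12457 + 41842}\right) \left(f{\left(-150 \right)} - 27317\right) = \left(\left(-1 - \frac{\left(\left(-24\right) \left(-14\right)\right)^{2}}{4}\right) + \frac{1}{-12457 + 41842}\right) \left(-150 - 27317\right) = \left(\left(-1 - \frac{336^{2}}{4}\right) + \frac{1}{29385}\right) \left(-27467\right) = \left(\left(-1 - 28224\right) + \frac{1}{29385}\right) \left(-27467\right) = \left(-28225 + \frac{1}{29385}\right) \left(-27467\right) = \left(- \frac{829391624}{29385}\right) \left(-27467\right) = \frac{22780899736408}{29385}$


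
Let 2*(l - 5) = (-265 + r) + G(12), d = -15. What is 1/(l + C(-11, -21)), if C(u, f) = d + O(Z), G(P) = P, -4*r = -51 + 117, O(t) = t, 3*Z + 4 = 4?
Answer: -4/579 ≈ -0.0069085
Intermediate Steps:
Z = 0 (Z = -4/3 + (⅓)*4 = -4/3 + 4/3 = 0)
r = -33/2 (r = -(-51 + 117)/4 = -¼*66 = -33/2 ≈ -16.500)
l = -519/4 (l = 5 + ((-265 - 33/2) + 12)/2 = 5 + (-563/2 + 12)/2 = 5 + (½)*(-539/2) = 5 - 539/4 = -519/4 ≈ -129.75)
C(u, f) = -15 (C(u, f) = -15 + 0 = -15)
1/(l + C(-11, -21)) = 1/(-519/4 - 15) = 1/(-579/4) = -4/579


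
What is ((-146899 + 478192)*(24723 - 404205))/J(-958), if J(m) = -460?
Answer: 62859865113/230 ≈ 2.7330e+8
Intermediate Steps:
((-146899 + 478192)*(24723 - 404205))/J(-958) = ((-146899 + 478192)*(24723 - 404205))/(-460) = (331293*(-379482))*(-1/460) = -125719730226*(-1/460) = 62859865113/230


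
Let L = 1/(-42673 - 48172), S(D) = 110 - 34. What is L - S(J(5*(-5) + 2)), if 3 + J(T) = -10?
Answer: -6904221/90845 ≈ -76.000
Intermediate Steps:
J(T) = -13 (J(T) = -3 - 10 = -13)
S(D) = 76
L = -1/90845 (L = 1/(-90845) = -1/90845 ≈ -1.1008e-5)
L - S(J(5*(-5) + 2)) = -1/90845 - 1*76 = -1/90845 - 76 = -6904221/90845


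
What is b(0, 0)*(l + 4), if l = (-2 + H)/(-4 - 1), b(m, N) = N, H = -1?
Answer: 0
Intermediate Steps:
l = ⅗ (l = (-2 - 1)/(-4 - 1) = -3/(-5) = -3*(-⅕) = ⅗ ≈ 0.60000)
b(0, 0)*(l + 4) = 0*(⅗ + 4) = 0*(23/5) = 0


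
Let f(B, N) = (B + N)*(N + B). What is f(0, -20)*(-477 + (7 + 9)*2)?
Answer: -178000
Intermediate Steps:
f(B, N) = (B + N)² (f(B, N) = (B + N)*(B + N) = (B + N)²)
f(0, -20)*(-477 + (7 + 9)*2) = (0 - 20)²*(-477 + (7 + 9)*2) = (-20)²*(-477 + 16*2) = 400*(-477 + 32) = 400*(-445) = -178000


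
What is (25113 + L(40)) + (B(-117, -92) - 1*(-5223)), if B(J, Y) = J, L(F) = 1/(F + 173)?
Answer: 6436648/213 ≈ 30219.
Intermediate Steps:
L(F) = 1/(173 + F)
(25113 + L(40)) + (B(-117, -92) - 1*(-5223)) = (25113 + 1/(173 + 40)) + (-117 - 1*(-5223)) = (25113 + 1/213) + (-117 + 5223) = (25113 + 1/213) + 5106 = 5349070/213 + 5106 = 6436648/213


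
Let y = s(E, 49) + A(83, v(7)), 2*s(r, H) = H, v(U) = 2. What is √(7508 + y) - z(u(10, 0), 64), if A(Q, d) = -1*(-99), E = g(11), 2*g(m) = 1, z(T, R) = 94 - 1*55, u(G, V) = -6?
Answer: -39 + √30526/2 ≈ 48.358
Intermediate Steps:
z(T, R) = 39 (z(T, R) = 94 - 55 = 39)
g(m) = ½ (g(m) = (½)*1 = ½)
E = ½ ≈ 0.50000
A(Q, d) = 99
s(r, H) = H/2
y = 247/2 (y = (½)*49 + 99 = 49/2 + 99 = 247/2 ≈ 123.50)
√(7508 + y) - z(u(10, 0), 64) = √(7508 + 247/2) - 1*39 = √(15263/2) - 39 = √30526/2 - 39 = -39 + √30526/2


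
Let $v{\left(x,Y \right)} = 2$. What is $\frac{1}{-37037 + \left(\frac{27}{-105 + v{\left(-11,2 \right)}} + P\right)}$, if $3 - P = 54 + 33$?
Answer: $- \frac{103}{3823490} \approx -2.6939 \cdot 10^{-5}$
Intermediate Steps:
$P = -84$ ($P = 3 - \left(54 + 33\right) = 3 - 87 = -84$)
$\frac{1}{-37037 + \left(\frac{27}{-105 + v{\left(-11,2 \right)}} + P\right)} = \frac{1}{-37037 - \left(84 - \frac{27}{-105 + 2}\right)} = \frac{1}{-37037 - \left(84 - \frac{27}{-103}\right)} = \frac{1}{-37037 + \left(27 \left(- \frac{1}{103}\right) - 84\right)} = \frac{1}{-37037 - \frac{8679}{103}} = \frac{1}{- \frac{3823490}{103}} = - \frac{103}{3823490}$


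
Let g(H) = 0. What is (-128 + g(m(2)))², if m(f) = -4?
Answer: 16384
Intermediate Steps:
(-128 + g(m(2)))² = (-128 + 0)² = (-128)² = 16384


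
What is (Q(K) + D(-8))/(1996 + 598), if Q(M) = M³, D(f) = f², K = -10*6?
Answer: -107968/1297 ≈ -83.244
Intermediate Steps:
K = -60
(Q(K) + D(-8))/(1996 + 598) = ((-60)³ + (-8)²)/(1996 + 598) = (-216000 + 64)/2594 = -215936*1/2594 = -107968/1297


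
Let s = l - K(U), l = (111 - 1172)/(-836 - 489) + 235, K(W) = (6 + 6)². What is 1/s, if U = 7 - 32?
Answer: 1325/121636 ≈ 0.010893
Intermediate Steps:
U = -25
K(W) = 144 (K(W) = 12² = 144)
l = 312436/1325 (l = -1061/(-1325) + 235 = -1061*(-1/1325) + 235 = 1061/1325 + 235 = 312436/1325 ≈ 235.80)
s = 121636/1325 (s = 312436/1325 - 1*144 = 312436/1325 - 144 = 121636/1325 ≈ 91.801)
1/s = 1/(121636/1325) = 1325/121636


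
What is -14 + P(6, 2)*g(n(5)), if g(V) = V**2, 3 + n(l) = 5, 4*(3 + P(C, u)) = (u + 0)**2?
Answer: -22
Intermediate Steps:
P(C, u) = -3 + u**2/4 (P(C, u) = -3 + (u + 0)**2/4 = -3 + u**2/4)
n(l) = 2 (n(l) = -3 + 5 = 2)
-14 + P(6, 2)*g(n(5)) = -14 + (-3 + (1/4)*2**2)*2**2 = -14 + (-3 + (1/4)*4)*4 = -14 + (-3 + 1)*4 = -14 - 2*4 = -14 - 8 = -22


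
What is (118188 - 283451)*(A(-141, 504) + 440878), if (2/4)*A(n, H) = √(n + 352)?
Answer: -72860820914 - 330526*√211 ≈ -7.2866e+10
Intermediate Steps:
A(n, H) = 2*√(352 + n) (A(n, H) = 2*√(n + 352) = 2*√(352 + n))
(118188 - 283451)*(A(-141, 504) + 440878) = (118188 - 283451)*(2*√(352 - 141) + 440878) = -165263*(2*√211 + 440878) = -165263*(440878 + 2*√211) = -72860820914 - 330526*√211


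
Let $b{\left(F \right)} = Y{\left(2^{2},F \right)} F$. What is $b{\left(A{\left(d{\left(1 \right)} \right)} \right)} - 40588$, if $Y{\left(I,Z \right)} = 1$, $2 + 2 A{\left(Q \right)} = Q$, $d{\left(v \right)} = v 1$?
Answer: $- \frac{81177}{2} \approx -40589.0$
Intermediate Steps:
$d{\left(v \right)} = v$
$A{\left(Q \right)} = -1 + \frac{Q}{2}$
$b{\left(F \right)} = F$ ($b{\left(F \right)} = 1 F = F$)
$b{\left(A{\left(d{\left(1 \right)} \right)} \right)} - 40588 = \left(-1 + \frac{1}{2} \cdot 1\right) - 40588 = \left(-1 + \frac{1}{2}\right) - 40588 = - \frac{1}{2} - 40588 = - \frac{81177}{2}$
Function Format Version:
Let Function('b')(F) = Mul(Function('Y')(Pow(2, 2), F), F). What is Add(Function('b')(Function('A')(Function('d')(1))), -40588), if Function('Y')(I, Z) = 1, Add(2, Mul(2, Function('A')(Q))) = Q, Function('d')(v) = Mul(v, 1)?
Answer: Rational(-81177, 2) ≈ -40589.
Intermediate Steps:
Function('d')(v) = v
Function('A')(Q) = Add(-1, Mul(Rational(1, 2), Q))
Function('b')(F) = F (Function('b')(F) = Mul(1, F) = F)
Add(Function('b')(Function('A')(Function('d')(1))), -40588) = Add(Add(-1, Mul(Rational(1, 2), 1)), -40588) = Add(Add(-1, Rational(1, 2)), -40588) = Add(Rational(-1, 2), -40588) = Rational(-81177, 2)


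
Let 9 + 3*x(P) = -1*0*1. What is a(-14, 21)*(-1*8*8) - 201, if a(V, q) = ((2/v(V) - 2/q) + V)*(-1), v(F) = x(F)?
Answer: -24061/21 ≈ -1145.8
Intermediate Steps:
x(P) = -3 (x(P) = -3 + (-1*0*1)/3 = -3 + (0*1)/3 = -3 + (⅓)*0 = -3 + 0 = -3)
v(F) = -3
a(V, q) = ⅔ - V + 2/q (a(V, q) = ((2/(-3) - 2/q) + V)*(-1) = ((2*(-⅓) - 2/q) + V)*(-1) = ((-⅔ - 2/q) + V)*(-1) = (-⅔ + V - 2/q)*(-1) = ⅔ - V + 2/q)
a(-14, 21)*(-1*8*8) - 201 = (⅔ - 1*(-14) + 2/21)*(-1*8*8) - 201 = (⅔ + 14 + 2*(1/21))*(-8*8) - 201 = (⅔ + 14 + 2/21)*(-64) - 201 = (310/21)*(-64) - 201 = -19840/21 - 201 = -24061/21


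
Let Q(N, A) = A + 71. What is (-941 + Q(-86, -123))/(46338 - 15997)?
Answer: -993/30341 ≈ -0.032728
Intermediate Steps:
Q(N, A) = 71 + A
(-941 + Q(-86, -123))/(46338 - 15997) = (-941 + (71 - 123))/(46338 - 15997) = (-941 - 52)/30341 = -993*1/30341 = -993/30341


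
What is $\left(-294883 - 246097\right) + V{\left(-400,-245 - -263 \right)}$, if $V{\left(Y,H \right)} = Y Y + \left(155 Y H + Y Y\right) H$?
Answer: $-17588980$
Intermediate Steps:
$V{\left(Y,H \right)} = Y^{2} + H \left(Y^{2} + 155 H Y\right)$ ($V{\left(Y,H \right)} = Y^{2} + \left(155 H Y + Y^{2}\right) H = Y^{2} + \left(Y^{2} + 155 H Y\right) H = Y^{2} + H \left(Y^{2} + 155 H Y\right)$)
$\left(-294883 - 246097\right) + V{\left(-400,-245 - -263 \right)} = \left(-294883 - 246097\right) - 400 \left(-400 + 155 \left(-245 - -263\right)^{2} + \left(-245 - -263\right) \left(-400\right)\right) = -540980 - 400 \left(-400 + 155 \left(-245 + 263\right)^{2} + \left(-245 + 263\right) \left(-400\right)\right) = -540980 - 400 \left(-400 + 155 \cdot 18^{2} + 18 \left(-400\right)\right) = -540980 - 400 \left(-400 + 155 \cdot 324 - 7200\right) = -540980 - 400 \left(-400 + 50220 - 7200\right) = -540980 - 17048000 = -17588980$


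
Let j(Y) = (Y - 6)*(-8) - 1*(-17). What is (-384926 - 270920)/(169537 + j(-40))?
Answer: -327923/84961 ≈ -3.8597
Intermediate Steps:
j(Y) = 65 - 8*Y (j(Y) = (-6 + Y)*(-8) + 17 = (48 - 8*Y) + 17 = 65 - 8*Y)
(-384926 - 270920)/(169537 + j(-40)) = (-384926 - 270920)/(169537 + (65 - 8*(-40))) = -655846/(169537 + (65 + 320)) = -655846/(169537 + 385) = -655846/169922 = -655846*1/169922 = -327923/84961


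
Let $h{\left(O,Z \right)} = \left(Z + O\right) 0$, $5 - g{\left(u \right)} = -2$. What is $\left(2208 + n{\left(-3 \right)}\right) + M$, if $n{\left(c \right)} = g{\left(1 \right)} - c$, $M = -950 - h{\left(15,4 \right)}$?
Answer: $1268$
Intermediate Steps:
$g{\left(u \right)} = 7$ ($g{\left(u \right)} = 5 - -2 = 5 + 2 = 7$)
$h{\left(O,Z \right)} = 0$ ($h{\left(O,Z \right)} = \left(O + Z\right) 0 = 0$)
$M = -950$ ($M = -950 - 0 = -950 + 0 = -950$)
$n{\left(c \right)} = 7 - c$
$\left(2208 + n{\left(-3 \right)}\right) + M = \left(2208 + \left(7 - -3\right)\right) - 950 = \left(2208 + \left(7 + 3\right)\right) - 950 = \left(2208 + 10\right) - 950 = 2218 - 950 = 1268$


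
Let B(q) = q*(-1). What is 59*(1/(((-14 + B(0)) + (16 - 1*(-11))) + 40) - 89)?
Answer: -278244/53 ≈ -5249.9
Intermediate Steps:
B(q) = -q
59*(1/(((-14 + B(0)) + (16 - 1*(-11))) + 40) - 89) = 59*(1/(((-14 - 1*0) + (16 - 1*(-11))) + 40) - 89) = 59*(1/(((-14 + 0) + (16 + 11)) + 40) - 89) = 59*(1/((-14 + 27) + 40) - 89) = 59*(1/(13 + 40) - 89) = 59*(1/53 - 89) = 59*(-4716/53) = -278244/53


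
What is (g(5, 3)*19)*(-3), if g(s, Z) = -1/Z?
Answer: 19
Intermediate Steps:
(g(5, 3)*19)*(-3) = (-1/3*19)*(-3) = (-1*⅓*19)*(-3) = -⅓*19*(-3) = -19/3*(-3) = 19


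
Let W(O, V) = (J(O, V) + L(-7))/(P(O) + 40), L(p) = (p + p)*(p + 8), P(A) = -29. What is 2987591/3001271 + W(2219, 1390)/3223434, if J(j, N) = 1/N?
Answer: 13386115037168261/13447414588613460 ≈ 0.99544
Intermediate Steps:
L(p) = 2*p*(8 + p) (L(p) = (2*p)*(8 + p) = 2*p*(8 + p))
W(O, V) = -14/11 + 1/(11*V) (W(O, V) = (1/V + 2*(-7)*(8 - 7))/(-29 + 40) = (1/V + 2*(-7)*1)/11 = (1/V - 14)*(1/11) = (-14 + 1/V)*(1/11) = -14/11 + 1/(11*V))
2987591/3001271 + W(2219, 1390)/3223434 = 2987591/3001271 + ((1/11)*(1 - 14*1390)/1390)/3223434 = 2987591*(1/3001271) + ((1/11)*(1/1390)*(1 - 19460))*(1/3223434) = 2987591/3001271 + ((1/11)*(1/1390)*(-19459))*(1/3223434) = 2987591/3001271 - 1769/1390*1/3223434 = 2987591/3001271 - 1769/4480573260 = 13386115037168261/13447414588613460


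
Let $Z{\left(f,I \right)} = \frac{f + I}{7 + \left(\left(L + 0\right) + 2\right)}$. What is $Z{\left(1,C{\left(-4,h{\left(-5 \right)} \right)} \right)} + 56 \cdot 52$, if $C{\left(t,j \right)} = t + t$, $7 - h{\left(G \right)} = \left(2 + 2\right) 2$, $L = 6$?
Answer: $\frac{43673}{15} \approx 2911.5$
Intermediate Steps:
$h{\left(G \right)} = -1$ ($h{\left(G \right)} = 7 - \left(2 + 2\right) 2 = 7 - 4 \cdot 2 = 7 - 8 = -1$)
$C{\left(t,j \right)} = 2 t$
$Z{\left(f,I \right)} = \frac{I}{15} + \frac{f}{15}$ ($Z{\left(f,I \right)} = \frac{f + I}{7 + \left(\left(6 + 0\right) + 2\right)} = \frac{I + f}{7 + \left(6 + 2\right)} = \frac{I + f}{7 + 8} = \frac{I + f}{15} = \left(I + f\right) \frac{1}{15} = \frac{I}{15} + \frac{f}{15}$)
$Z{\left(1,C{\left(-4,h{\left(-5 \right)} \right)} \right)} + 56 \cdot 52 = \left(\frac{2 \left(-4\right)}{15} + \frac{1}{15} \cdot 1\right) + 56 \cdot 52 = \left(\frac{1}{15} \left(-8\right) + \frac{1}{15}\right) + 2912 = \left(- \frac{8}{15} + \frac{1}{15}\right) + 2912 = - \frac{7}{15} + 2912 = \frac{43673}{15}$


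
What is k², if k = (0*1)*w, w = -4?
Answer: 0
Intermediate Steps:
k = 0 (k = (0*1)*(-4) = 0*(-4) = 0)
k² = 0² = 0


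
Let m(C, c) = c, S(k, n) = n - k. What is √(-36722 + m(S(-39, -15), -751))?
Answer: I*√37473 ≈ 193.58*I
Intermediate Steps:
√(-36722 + m(S(-39, -15), -751)) = √(-36722 - 751) = √(-37473) = I*√37473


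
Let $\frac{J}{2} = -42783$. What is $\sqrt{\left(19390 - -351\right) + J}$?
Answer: $5 i \sqrt{2633} \approx 256.56 i$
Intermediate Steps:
$J = -85566$ ($J = 2 \left(-42783\right) = -85566$)
$\sqrt{\left(19390 - -351\right) + J} = \sqrt{\left(19390 - -351\right) - 85566} = \sqrt{\left(19390 + 351\right) - 85566} = \sqrt{19741 - 85566} = \sqrt{-65825} = 5 i \sqrt{2633}$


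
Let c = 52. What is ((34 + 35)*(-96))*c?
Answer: -344448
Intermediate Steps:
((34 + 35)*(-96))*c = ((34 + 35)*(-96))*52 = (69*(-96))*52 = -6624*52 = -344448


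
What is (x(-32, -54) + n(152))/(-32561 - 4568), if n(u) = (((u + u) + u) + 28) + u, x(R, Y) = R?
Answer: -604/37129 ≈ -0.016268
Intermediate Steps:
n(u) = 28 + 4*u (n(u) = ((2*u + u) + 28) + u = (3*u + 28) + u = (28 + 3*u) + u = 28 + 4*u)
(x(-32, -54) + n(152))/(-32561 - 4568) = (-32 + (28 + 4*152))/(-32561 - 4568) = (-32 + (28 + 608))/(-37129) = (-32 + 636)*(-1/37129) = 604*(-1/37129) = -604/37129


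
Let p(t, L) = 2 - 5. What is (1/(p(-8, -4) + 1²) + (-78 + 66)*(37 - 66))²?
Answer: 483025/4 ≈ 1.2076e+5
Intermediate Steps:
p(t, L) = -3
(1/(p(-8, -4) + 1²) + (-78 + 66)*(37 - 66))² = (1/(-3 + 1²) + (-78 + 66)*(37 - 66))² = (1/(-3 + 1) - 12*(-29))² = (1/(-2) + 348)² = (-½ + 348)² = (695/2)² = 483025/4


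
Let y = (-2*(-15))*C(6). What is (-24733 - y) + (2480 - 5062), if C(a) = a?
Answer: -27495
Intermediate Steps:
y = 180 (y = -2*(-15)*6 = 30*6 = 180)
(-24733 - y) + (2480 - 5062) = (-24733 - 1*180) + (2480 - 5062) = (-24733 - 180) - 2582 = -24913 - 2582 = -27495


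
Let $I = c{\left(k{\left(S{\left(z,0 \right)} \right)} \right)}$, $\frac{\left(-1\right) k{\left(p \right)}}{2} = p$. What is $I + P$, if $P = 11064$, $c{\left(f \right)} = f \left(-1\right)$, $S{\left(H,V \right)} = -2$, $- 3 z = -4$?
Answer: $11060$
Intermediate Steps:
$z = \frac{4}{3}$ ($z = \left(- \frac{1}{3}\right) \left(-4\right) = \frac{4}{3} \approx 1.3333$)
$k{\left(p \right)} = - 2 p$
$c{\left(f \right)} = - f$
$I = -4$ ($I = - \left(-2\right) \left(-2\right) = \left(-1\right) 4 = -4$)
$I + P = -4 + 11064 = 11060$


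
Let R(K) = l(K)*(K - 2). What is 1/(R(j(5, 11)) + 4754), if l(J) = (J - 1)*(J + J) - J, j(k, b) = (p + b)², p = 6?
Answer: 1/47696979 ≈ 2.0966e-8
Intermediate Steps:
j(k, b) = (6 + b)²
l(J) = -J + 2*J*(-1 + J) (l(J) = (-1 + J)*(2*J) - J = 2*J*(-1 + J) - J = -J + 2*J*(-1 + J))
R(K) = K*(-3 + 2*K)*(-2 + K) (R(K) = (K*(-3 + 2*K))*(K - 2) = (K*(-3 + 2*K))*(-2 + K) = K*(-3 + 2*K)*(-2 + K))
1/(R(j(5, 11)) + 4754) = 1/((6 + 11)²*(-3 + 2*(6 + 11)²)*(-2 + (6 + 11)²) + 4754) = 1/(17²*(-3 + 2*17²)*(-2 + 17²) + 4754) = 1/(289*(-3 + 2*289)*(-2 + 289) + 4754) = 1/(289*(-3 + 578)*287 + 4754) = 1/(289*575*287 + 4754) = 1/(47692225 + 4754) = 1/47696979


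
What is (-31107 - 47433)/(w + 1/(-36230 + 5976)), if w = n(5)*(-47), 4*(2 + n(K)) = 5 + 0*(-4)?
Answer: -55909392/25093 ≈ -2228.1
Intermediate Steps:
n(K) = -¾ (n(K) = -2 + (5 + 0*(-4))/4 = -2 + (5 + 0)/4 = -2 + (¼)*5 = -2 + 5/4 = -¾)
w = 141/4 (w = -¾*(-47) = 141/4 ≈ 35.250)
(-31107 - 47433)/(w + 1/(-36230 + 5976)) = (-31107 - 47433)/(141/4 + 1/(-36230 + 5976)) = -78540/(141/4 + 1/(-30254)) = -78540/(141/4 - 1/30254) = -78540/2132905/60508 = -78540*60508/2132905 = -55909392/25093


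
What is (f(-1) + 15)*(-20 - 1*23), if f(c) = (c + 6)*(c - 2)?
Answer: 0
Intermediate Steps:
f(c) = (-2 + c)*(6 + c) (f(c) = (6 + c)*(-2 + c) = (-2 + c)*(6 + c))
(f(-1) + 15)*(-20 - 1*23) = ((-12 + (-1)² + 4*(-1)) + 15)*(-20 - 1*23) = ((-12 + 1 - 4) + 15)*(-20 - 23) = (-15 + 15)*(-43) = 0*(-43) = 0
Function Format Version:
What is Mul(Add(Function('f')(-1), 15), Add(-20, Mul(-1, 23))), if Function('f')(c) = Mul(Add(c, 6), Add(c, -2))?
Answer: 0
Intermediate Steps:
Function('f')(c) = Mul(Add(-2, c), Add(6, c)) (Function('f')(c) = Mul(Add(6, c), Add(-2, c)) = Mul(Add(-2, c), Add(6, c)))
Mul(Add(Function('f')(-1), 15), Add(-20, Mul(-1, 23))) = Mul(Add(Add(-12, Pow(-1, 2), Mul(4, -1)), 15), Add(-20, Mul(-1, 23))) = Mul(Add(Add(-12, 1, -4), 15), Add(-20, -23)) = Mul(Add(-15, 15), -43) = Mul(0, -43) = 0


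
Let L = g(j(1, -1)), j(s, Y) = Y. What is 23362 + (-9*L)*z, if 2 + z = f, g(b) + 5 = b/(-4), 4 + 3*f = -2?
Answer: 23191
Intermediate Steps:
f = -2 (f = -4/3 + (⅓)*(-2) = -4/3 - ⅔ = -2)
g(b) = -5 - b/4 (g(b) = -5 + b/(-4) = -5 + b*(-¼) = -5 - b/4)
z = -4 (z = -2 - 2 = -4)
L = -19/4 (L = -5 - ¼*(-1) = -5 + ¼ = -19/4 ≈ -4.7500)
23362 + (-9*L)*z = 23362 - 9*(-19/4)*(-4) = 23362 + (171/4)*(-4) = 23362 - 171 = 23191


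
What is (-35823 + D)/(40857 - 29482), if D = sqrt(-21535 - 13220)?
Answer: -35823/11375 + I*sqrt(34755)/11375 ≈ -3.1493 + 0.016389*I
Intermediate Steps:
D = I*sqrt(34755) (D = sqrt(-34755) = I*sqrt(34755) ≈ 186.43*I)
(-35823 + D)/(40857 - 29482) = (-35823 + I*sqrt(34755))/(40857 - 29482) = (-35823 + I*sqrt(34755))/11375 = (-35823 + I*sqrt(34755))*(1/11375) = -35823/11375 + I*sqrt(34755)/11375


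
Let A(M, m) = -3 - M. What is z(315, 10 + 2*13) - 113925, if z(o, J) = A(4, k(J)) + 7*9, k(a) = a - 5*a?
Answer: -113869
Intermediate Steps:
k(a) = -4*a
z(o, J) = 56 (z(o, J) = (-3 - 1*4) + 7*9 = (-3 - 4) + 63 = -7 + 63 = 56)
z(315, 10 + 2*13) - 113925 = 56 - 113925 = -113869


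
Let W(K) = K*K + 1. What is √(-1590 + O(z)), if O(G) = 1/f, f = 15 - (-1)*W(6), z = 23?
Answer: I*√1074827/26 ≈ 39.875*I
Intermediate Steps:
W(K) = 1 + K² (W(K) = K² + 1 = 1 + K²)
f = 52 (f = 15 - (-1)*(1 + 6²) = 15 - (-1)*(1 + 36) = 15 - (-1)*37 = 15 - 1*(-37) = 15 + 37 = 52)
O(G) = 1/52
√(-1590 + O(z)) = √(-1590 + 1/52) = √(-82679/52) = I*√1074827/26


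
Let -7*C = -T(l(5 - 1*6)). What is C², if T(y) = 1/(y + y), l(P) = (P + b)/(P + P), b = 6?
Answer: 1/1225 ≈ 0.00081633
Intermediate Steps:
l(P) = (6 + P)/(2*P) (l(P) = (P + 6)/(P + P) = (6 + P)/((2*P)) = (6 + P)*(1/(2*P)) = (6 + P)/(2*P))
T(y) = 1/(2*y)
C = -1/35 (C = -(-1)*1/(2*(((6 + (5 - 1*6))/(2*(5 - 1*6)))))/7 = -(-1)*1/(2*(((6 + (5 - 6))/(2*(5 - 6)))))/7 = -(-1)*1/(2*(((½)*(6 - 1)/(-1))))/7 = -(-1)*1/(2*(((½)*(-1)*5)))/7 = -(-1)*1/(2*(-5/2))/7 = -(-1)*(½)*(-⅖)/7 = -(-1)*(-1)/(7*5) = -⅐*⅕ = -1/35 ≈ -0.028571)
C² = (-1/35)² = 1/1225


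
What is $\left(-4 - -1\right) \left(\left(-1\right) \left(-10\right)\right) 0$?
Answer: $0$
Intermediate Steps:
$\left(-4 - -1\right) \left(\left(-1\right) \left(-10\right)\right) 0 = \left(-4 + 1\right) 10 \cdot 0 = \left(-3\right) 10 \cdot 0 = \left(-30\right) 0 = 0$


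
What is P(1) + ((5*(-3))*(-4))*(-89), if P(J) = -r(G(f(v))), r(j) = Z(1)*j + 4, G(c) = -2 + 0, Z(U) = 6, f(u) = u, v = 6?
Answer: -5332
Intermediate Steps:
G(c) = -2
r(j) = 4 + 6*j (r(j) = 6*j + 4 = 4 + 6*j)
P(J) = 8 (P(J) = -(4 + 6*(-2)) = -(4 - 12) = -1*(-8) = 8)
P(1) + ((5*(-3))*(-4))*(-89) = 8 + ((5*(-3))*(-4))*(-89) = 8 - 15*(-4)*(-89) = 8 + 60*(-89) = 8 - 5340 = -5332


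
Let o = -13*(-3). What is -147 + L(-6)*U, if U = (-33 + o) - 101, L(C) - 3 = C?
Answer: 138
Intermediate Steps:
L(C) = 3 + C
o = 39
U = -95 (U = (-33 + 39) - 101 = 6 - 101 = -95)
-147 + L(-6)*U = -147 + (3 - 6)*(-95) = -147 - 3*(-95) = -147 + 285 = 138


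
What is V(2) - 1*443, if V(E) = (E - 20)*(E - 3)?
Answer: -425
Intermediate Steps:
V(E) = (-20 + E)*(-3 + E)
V(2) - 1*443 = (60 + 2**2 - 23*2) - 1*443 = (60 + 4 - 46) - 443 = 18 - 443 = -425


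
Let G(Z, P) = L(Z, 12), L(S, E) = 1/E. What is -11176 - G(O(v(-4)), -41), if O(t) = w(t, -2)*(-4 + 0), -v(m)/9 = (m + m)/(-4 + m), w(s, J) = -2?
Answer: -134113/12 ≈ -11176.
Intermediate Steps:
v(m) = -18*m/(-4 + m) (v(m) = -9*(m + m)/(-4 + m) = -9*2*m/(-4 + m) = -18*m/(-4 + m))
O(t) = 8 (O(t) = -2*(-4 + 0) = -2*(-4) = 8)
G(Z, P) = 1/12
-11176 - G(O(v(-4)), -41) = -11176 - 1*1/12 = -11176 - 1/12 = -134113/12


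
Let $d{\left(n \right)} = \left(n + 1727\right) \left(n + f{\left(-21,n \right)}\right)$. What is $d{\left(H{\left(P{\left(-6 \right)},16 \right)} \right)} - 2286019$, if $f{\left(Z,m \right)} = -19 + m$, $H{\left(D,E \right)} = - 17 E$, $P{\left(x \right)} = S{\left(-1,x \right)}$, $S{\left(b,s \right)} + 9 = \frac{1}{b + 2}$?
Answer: $-3105184$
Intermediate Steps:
$S{\left(b,s \right)} = -9 + \frac{1}{2 + b}$ ($S{\left(b,s \right)} = -9 + \frac{1}{b + 2} = -9 + \frac{1}{2 + b}$)
$P{\left(x \right)} = -8$ ($P{\left(x \right)} = \frac{-17 - -9}{2 - 1} = \frac{-17 + 9}{1} = 1 \left(-8\right) = -8$)
$d{\left(n \right)} = \left(-19 + 2 n\right) \left(1727 + n\right)$ ($d{\left(n \right)} = \left(n + 1727\right) \left(n + \left(-19 + n\right)\right) = \left(1727 + n\right) \left(-19 + 2 n\right) = \left(-19 + 2 n\right) \left(1727 + n\right)$)
$d{\left(H{\left(P{\left(-6 \right)},16 \right)} \right)} - 2286019 = \left(-32813 + 2 \left(\left(-17\right) 16\right)^{2} + 3435 \left(\left(-17\right) 16\right)\right) - 2286019 = \left(-32813 + 2 \left(-272\right)^{2} + 3435 \left(-272\right)\right) - 2286019 = \left(-32813 + 2 \cdot 73984 - 934320\right) - 2286019 = \left(-32813 + 147968 - 934320\right) - 2286019 = -819165 - 2286019 = -3105184$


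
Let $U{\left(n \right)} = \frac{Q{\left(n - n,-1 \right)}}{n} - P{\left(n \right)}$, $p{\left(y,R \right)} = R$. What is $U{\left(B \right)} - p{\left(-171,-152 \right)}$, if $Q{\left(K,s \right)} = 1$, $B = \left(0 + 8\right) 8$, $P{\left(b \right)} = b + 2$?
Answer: $\frac{5505}{64} \approx 86.016$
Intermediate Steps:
$P{\left(b \right)} = 2 + b$
$B = 64$ ($B = 8 \cdot 8 = 64$)
$U{\left(n \right)} = -2 + \frac{1}{n} - n$ ($U{\left(n \right)} = 1 \frac{1}{n} - \left(2 + n\right) = \frac{1}{n} - \left(2 + n\right) = -2 + \frac{1}{n} - n$)
$U{\left(B \right)} - p{\left(-171,-152 \right)} = \left(-2 + \frac{1}{64} - 64\right) - -152 = \left(-2 + \frac{1}{64} - 64\right) + 152 = - \frac{4223}{64} + 152 = \frac{5505}{64}$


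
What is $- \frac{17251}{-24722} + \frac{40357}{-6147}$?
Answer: $- \frac{891663857}{151966134} \approx -5.8675$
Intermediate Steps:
$- \frac{17251}{-24722} + \frac{40357}{-6147} = \left(-17251\right) \left(- \frac{1}{24722}\right) + 40357 \left(- \frac{1}{6147}\right) = \frac{17251}{24722} - \frac{40357}{6147} = - \frac{891663857}{151966134}$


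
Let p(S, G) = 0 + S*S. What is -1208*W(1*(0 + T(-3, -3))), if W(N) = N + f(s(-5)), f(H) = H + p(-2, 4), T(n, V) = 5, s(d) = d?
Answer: -4832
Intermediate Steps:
p(S, G) = S² (p(S, G) = 0 + S² = S²)
f(H) = 4 + H (f(H) = H + (-2)² = H + 4 = 4 + H)
W(N) = -1 + N (W(N) = N + (4 - 5) = N - 1 = -1 + N)
-1208*W(1*(0 + T(-3, -3))) = -1208*(-1 + 1*(0 + 5)) = -1208*(-1 + 1*5) = -1208*(-1 + 5) = -1208*4 = -4832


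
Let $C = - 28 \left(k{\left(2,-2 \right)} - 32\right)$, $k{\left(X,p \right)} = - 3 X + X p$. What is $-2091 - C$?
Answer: $-3267$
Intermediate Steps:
$C = 1176$ ($C = - 28 \left(2 \left(-3 - 2\right) - 32\right) = - 28 \left(2 \left(-5\right) - 32\right) = - 28 \left(-10 - 32\right) = \left(-28\right) \left(-42\right) = 1176$)
$-2091 - C = -2091 - 1176 = -3267$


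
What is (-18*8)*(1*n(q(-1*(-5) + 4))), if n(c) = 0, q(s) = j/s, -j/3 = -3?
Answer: 0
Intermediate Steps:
j = 9 (j = -3*(-3) = 9)
q(s) = 9/s
(-18*8)*(1*n(q(-1*(-5) + 4))) = (-18*8)*(1*0) = -144*0 = 0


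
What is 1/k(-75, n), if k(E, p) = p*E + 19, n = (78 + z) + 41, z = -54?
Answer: -1/4856 ≈ -0.00020593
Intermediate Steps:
n = 65 (n = (78 - 54) + 41 = 24 + 41 = 65)
k(E, p) = 19 + E*p (k(E, p) = E*p + 19 = 19 + E*p)
1/k(-75, n) = 1/(19 - 75*65) = 1/(19 - 4875) = 1/(-4856) = -1/4856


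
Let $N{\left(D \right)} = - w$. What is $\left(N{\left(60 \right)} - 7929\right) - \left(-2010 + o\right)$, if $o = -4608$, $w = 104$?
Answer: $-1415$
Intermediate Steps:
$N{\left(D \right)} = -104$ ($N{\left(D \right)} = \left(-1\right) 104 = -104$)
$\left(N{\left(60 \right)} - 7929\right) - \left(-2010 + o\right) = \left(-104 - 7929\right) + \left(-3778 + \left(5788 - -4608\right)\right) = -8033 + \left(-3778 + \left(5788 + 4608\right)\right) = -8033 + \left(-3778 + 10396\right) = -8033 + 6618 = -1415$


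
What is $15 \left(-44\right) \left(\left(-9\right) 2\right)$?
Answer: $11880$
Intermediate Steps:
$15 \left(-44\right) \left(\left(-9\right) 2\right) = \left(-660\right) \left(-18\right) = 11880$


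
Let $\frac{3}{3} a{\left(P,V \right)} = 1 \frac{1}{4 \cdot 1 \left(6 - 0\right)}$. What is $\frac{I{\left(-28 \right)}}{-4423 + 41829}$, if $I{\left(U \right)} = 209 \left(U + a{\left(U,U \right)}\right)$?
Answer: $- \frac{140239}{897744} \approx -0.15621$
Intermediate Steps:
$a{\left(P,V \right)} = \frac{1}{24}$ ($a{\left(P,V \right)} = 1 \frac{1}{4 \cdot 1 \left(6 - 0\right)} = 1 \frac{1}{4 \left(6 + 0\right)} = 1 \frac{1}{4 \cdot 6} = 1 \cdot \frac{1}{24} = \frac{1}{24}$)
$I{\left(U \right)} = \frac{209}{24} + 209 U$ ($I{\left(U \right)} = 209 \left(U + \frac{1}{24}\right) = 209 \left(\frac{1}{24} + U\right) = \frac{209}{24} + 209 U$)
$\frac{I{\left(-28 \right)}}{-4423 + 41829} = \frac{\frac{209}{24} + 209 \left(-28\right)}{-4423 + 41829} = \frac{\frac{209}{24} - 5852}{37406} = \left(- \frac{140239}{24}\right) \frac{1}{37406} = - \frac{140239}{897744}$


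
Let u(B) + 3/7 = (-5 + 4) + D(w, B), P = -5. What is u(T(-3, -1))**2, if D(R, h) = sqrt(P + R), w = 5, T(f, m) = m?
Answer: 100/49 ≈ 2.0408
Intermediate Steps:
D(R, h) = sqrt(-5 + R)
u(B) = -10/7 (u(B) = -3/7 + ((-5 + 4) + sqrt(-5 + 5)) = -3/7 + (-1 + sqrt(0)) = -3/7 + (-1 + 0) = -3/7 - 1 = -10/7)
u(T(-3, -1))**2 = (-10/7)**2 = 100/49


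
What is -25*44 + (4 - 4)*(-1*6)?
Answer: -1100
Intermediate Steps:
-25*44 + (4 - 4)*(-1*6) = -1100 + 0*(-6) = -1100 + 0 = -1100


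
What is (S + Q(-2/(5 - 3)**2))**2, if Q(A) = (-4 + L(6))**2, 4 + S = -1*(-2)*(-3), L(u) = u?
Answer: 36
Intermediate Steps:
S = -10 (S = -4 - 1*(-2)*(-3) = -4 + 2*(-3) = -4 - 6 = -10)
Q(A) = 4 (Q(A) = (-4 + 6)**2 = 2**2 = 4)
(S + Q(-2/(5 - 3)**2))**2 = (-10 + 4)**2 = (-6)**2 = 36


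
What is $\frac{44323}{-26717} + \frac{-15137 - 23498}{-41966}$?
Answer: $- \frac{827847723}{1121205622} \approx -0.73835$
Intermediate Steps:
$\frac{44323}{-26717} + \frac{-15137 - 23498}{-41966} = 44323 \left(- \frac{1}{26717}\right) - - \frac{38635}{41966} = - \frac{44323}{26717} + \frac{38635}{41966} = - \frac{827847723}{1121205622}$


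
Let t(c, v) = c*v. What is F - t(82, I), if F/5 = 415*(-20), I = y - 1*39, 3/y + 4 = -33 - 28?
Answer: -2489384/65 ≈ -38298.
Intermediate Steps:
y = -3/65 (y = 3/(-4 + (-33 - 28)) = 3/(-4 - 61) = 3/(-65) = 3*(-1/65) = -3/65 ≈ -0.046154)
I = -2538/65 (I = -3/65 - 1*39 = -3/65 - 39 = -2538/65 ≈ -39.046)
F = -41500 (F = 5*(415*(-20)) = 5*(-8300) = -41500)
F - t(82, I) = -41500 - 82*(-2538)/65 = -41500 - 1*(-208116/65) = -41500 + 208116/65 = -2489384/65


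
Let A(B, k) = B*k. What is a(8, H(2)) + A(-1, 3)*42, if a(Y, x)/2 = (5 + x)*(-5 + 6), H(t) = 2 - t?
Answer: -116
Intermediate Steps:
a(Y, x) = 10 + 2*x (a(Y, x) = 2*((5 + x)*(-5 + 6)) = 2*((5 + x)*1) = 2*(5 + x) = 10 + 2*x)
a(8, H(2)) + A(-1, 3)*42 = (10 + 2*(2 - 1*2)) - 1*3*42 = (10 + 2*(2 - 2)) - 3*42 = (10 + 2*0) - 126 = (10 + 0) - 126 = 10 - 126 = -116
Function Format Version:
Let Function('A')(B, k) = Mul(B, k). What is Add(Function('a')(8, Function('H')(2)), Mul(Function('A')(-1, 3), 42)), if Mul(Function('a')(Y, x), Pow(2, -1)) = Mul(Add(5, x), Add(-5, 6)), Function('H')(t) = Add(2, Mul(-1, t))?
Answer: -116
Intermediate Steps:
Function('a')(Y, x) = Add(10, Mul(2, x)) (Function('a')(Y, x) = Mul(2, Mul(Add(5, x), Add(-5, 6))) = Mul(2, Mul(Add(5, x), 1)) = Mul(2, Add(5, x)) = Add(10, Mul(2, x)))
Add(Function('a')(8, Function('H')(2)), Mul(Function('A')(-1, 3), 42)) = Add(Add(10, Mul(2, Add(2, Mul(-1, 2)))), Mul(Mul(-1, 3), 42)) = Add(Add(10, Mul(2, Add(2, -2))), Mul(-3, 42)) = Add(Add(10, Mul(2, 0)), -126) = Add(Add(10, 0), -126) = Add(10, -126) = -116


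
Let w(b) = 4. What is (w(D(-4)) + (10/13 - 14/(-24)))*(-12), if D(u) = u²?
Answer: -835/13 ≈ -64.231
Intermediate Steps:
(w(D(-4)) + (10/13 - 14/(-24)))*(-12) = (4 + (10/13 - 14/(-24)))*(-12) = (4 + (10*(1/13) - 14*(-1/24)))*(-12) = (4 + (10/13 + 7/12))*(-12) = (4 + 211/156)*(-12) = (835/156)*(-12) = -835/13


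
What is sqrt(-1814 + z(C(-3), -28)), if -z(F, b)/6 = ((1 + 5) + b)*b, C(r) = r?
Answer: I*sqrt(5510) ≈ 74.229*I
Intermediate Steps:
z(F, b) = -6*b*(6 + b) (z(F, b) = -6*((1 + 5) + b)*b = -6*(6 + b)*b = -6*b*(6 + b))
sqrt(-1814 + z(C(-3), -28)) = sqrt(-1814 - 6*(-28)*(6 - 28)) = sqrt(-1814 - 6*(-28)*(-22)) = sqrt(-1814 - 3696) = sqrt(-5510) = I*sqrt(5510)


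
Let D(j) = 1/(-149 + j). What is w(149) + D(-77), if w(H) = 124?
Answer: 28023/226 ≈ 124.00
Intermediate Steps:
w(149) + D(-77) = 124 + 1/(-149 - 77) = 124 + 1/(-226) = 124 - 1/226 = 28023/226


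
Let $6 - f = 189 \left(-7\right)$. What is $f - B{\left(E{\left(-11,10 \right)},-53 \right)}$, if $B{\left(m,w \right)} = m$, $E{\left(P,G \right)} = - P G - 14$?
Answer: $1233$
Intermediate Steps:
$E{\left(P,G \right)} = -14 - G P$ ($E{\left(P,G \right)} = - G P - 14 = -14 - G P$)
$f = 1329$ ($f = 6 - 189 \left(-7\right) = 6 - -1323 = 6 + 1323 = 1329$)
$f - B{\left(E{\left(-11,10 \right)},-53 \right)} = 1329 - \left(-14 - 10 \left(-11\right)\right) = 1329 - \left(-14 + 110\right) = 1329 - 96 = 1233$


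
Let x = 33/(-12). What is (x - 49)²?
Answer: 42849/16 ≈ 2678.1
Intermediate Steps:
x = -11/4 (x = 33*(-1/12) = -11/4 ≈ -2.7500)
(x - 49)² = (-11/4 - 49)² = (-207/4)² = 42849/16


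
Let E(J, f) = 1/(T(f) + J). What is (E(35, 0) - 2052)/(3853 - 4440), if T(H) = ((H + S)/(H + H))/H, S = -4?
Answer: 2052/587 ≈ 3.4957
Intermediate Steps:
T(H) = (-4 + H)/(2*H**2) (T(H) = ((H - 4)/(H + H))/H = ((-4 + H)/((2*H)))/H = ((-4 + H)*(1/(2*H)))/H = ((-4 + H)/(2*H))/H = (-4 + H)/(2*H**2))
E(J, f) = 1/(J + (-4 + f)/(2*f**2)) (E(J, f) = 1/((-4 + f)/(2*f**2) + J) = 1/(J + (-4 + f)/(2*f**2)))
(E(35, 0) - 2052)/(3853 - 4440) = (2*0**2/(-4 + 0 + 2*35*0**2) - 2052)/(3853 - 4440) = (2*0/(-4 + 0 + 2*35*0) - 2052)/(-587) = (2*0/(-4 + 0 + 0) - 2052)*(-1/587) = (2*0/(-4) - 2052)*(-1/587) = (2*0*(-1/4) - 2052)*(-1/587) = (0 - 2052)*(-1/587) = -2052*(-1/587) = 2052/587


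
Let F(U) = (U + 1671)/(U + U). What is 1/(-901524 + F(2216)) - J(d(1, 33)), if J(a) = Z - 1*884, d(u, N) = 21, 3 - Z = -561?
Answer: 1278576149488/3995550481 ≈ 320.00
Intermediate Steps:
Z = 564 (Z = 3 - 1*(-561) = 3 + 561 = 564)
F(U) = (1671 + U)/(2*U) (F(U) = (1671 + U)/((2*U)) = (1671 + U)*(1/(2*U)) = (1671 + U)/(2*U))
J(a) = -320 (J(a) = 564 - 1*884 = 564 - 884 = -320)
1/(-901524 + F(2216)) - J(d(1, 33)) = 1/(-901524 + (½)*(1671 + 2216)/2216) - 1*(-320) = 1/(-901524 + (½)*(1/2216)*3887) + 320 = 1/(-901524 + 3887/4432) + 320 = 1/(-3995550481/4432) + 320 = -4432/3995550481 + 320 = 1278576149488/3995550481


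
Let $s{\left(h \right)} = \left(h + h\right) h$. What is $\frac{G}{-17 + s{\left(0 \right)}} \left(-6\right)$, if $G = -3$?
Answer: $- \frac{18}{17} \approx -1.0588$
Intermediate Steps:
$s{\left(h \right)} = 2 h^{2}$ ($s{\left(h \right)} = 2 h h = 2 h^{2}$)
$\frac{G}{-17 + s{\left(0 \right)}} \left(-6\right) = - \frac{3}{-17 + 2 \cdot 0^{2}} \left(-6\right) = - \frac{3}{-17 + 2 \cdot 0} \left(-6\right) = - \frac{3}{-17 + 0} \left(-6\right) = - \frac{3}{-17} \left(-6\right) = \left(-3\right) \left(- \frac{1}{17}\right) \left(-6\right) = \frac{3}{17} \left(-6\right) = - \frac{18}{17}$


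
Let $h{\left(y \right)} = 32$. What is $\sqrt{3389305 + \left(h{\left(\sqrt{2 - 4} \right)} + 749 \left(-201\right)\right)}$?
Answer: $2 \sqrt{809697} \approx 1799.7$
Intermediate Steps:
$\sqrt{3389305 + \left(h{\left(\sqrt{2 - 4} \right)} + 749 \left(-201\right)\right)} = \sqrt{3389305 + \left(32 + 749 \left(-201\right)\right)} = \sqrt{3389305 + \left(32 - 150549\right)} = \sqrt{3389305 - 150517} = \sqrt{3238788} = 2 \sqrt{809697}$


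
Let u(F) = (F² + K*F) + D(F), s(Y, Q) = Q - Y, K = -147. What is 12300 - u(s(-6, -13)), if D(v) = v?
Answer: 11229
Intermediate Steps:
u(F) = F² - 146*F (u(F) = (F² - 147*F) + F = F² - 146*F)
12300 - u(s(-6, -13)) = 12300 - (-13 - 1*(-6))*(-146 + (-13 - 1*(-6))) = 12300 - (-13 + 6)*(-146 + (-13 + 6)) = 12300 - (-7)*(-146 - 7) = 12300 - (-7)*(-153) = 12300 - 1*1071 = 12300 - 1071 = 11229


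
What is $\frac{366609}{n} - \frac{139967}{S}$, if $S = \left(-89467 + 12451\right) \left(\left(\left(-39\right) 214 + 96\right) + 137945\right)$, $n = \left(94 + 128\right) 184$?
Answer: $\frac{152579698028129}{17000580384240} \approx 8.975$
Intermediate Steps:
$n = 40848$ ($n = 222 \cdot 184 = 40848$)
$S = -9988590120$ ($S = - 77016 \left(\left(-8346 + 96\right) + 137945\right) = - 77016 \left(-8250 + 137945\right) = \left(-77016\right) 129695 = -9988590120$)
$\frac{366609}{n} - \frac{139967}{S} = \frac{366609}{40848} - \frac{139967}{-9988590120} = 366609 \cdot \frac{1}{40848} - - \frac{139967}{9988590120} = \frac{122203}{13616} + \frac{139967}{9988590120} = \frac{152579698028129}{17000580384240}$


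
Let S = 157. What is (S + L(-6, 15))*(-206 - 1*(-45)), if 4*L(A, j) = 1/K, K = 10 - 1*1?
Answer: -910133/36 ≈ -25281.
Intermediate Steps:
K = 9 (K = 10 - 1 = 9)
L(A, j) = 1/36 (L(A, j) = (1/4)/9 = (1/4)*(1/9) = 1/36)
(S + L(-6, 15))*(-206 - 1*(-45)) = (157 + 1/36)*(-206 - 1*(-45)) = 5653*(-206 + 45)/36 = (5653/36)*(-161) = -910133/36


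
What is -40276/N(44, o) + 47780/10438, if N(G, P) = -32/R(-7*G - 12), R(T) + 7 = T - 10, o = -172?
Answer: -17709196287/41752 ≈ -4.2415e+5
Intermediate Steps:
R(T) = -17 + T (R(T) = -7 + (T - 10) = -7 + (-10 + T) = -17 + T)
N(G, P) = -32/(-29 - 7*G) (N(G, P) = -32/(-17 + (-7*G - 12)) = -32/(-17 + (-12 - 7*G)) = -32/(-29 - 7*G))
-40276/N(44, o) + 47780/10438 = -40276/(32/(29 + 7*44)) + 47780/10438 = -40276/(32/(29 + 308)) + 47780*(1/10438) = -40276/(32/337) + 23890/5219 = -40276/(32*(1/337)) + 23890/5219 = -40276/32/337 + 23890/5219 = -40276*337/32 + 23890/5219 = -3393253/8 + 23890/5219 = -17709196287/41752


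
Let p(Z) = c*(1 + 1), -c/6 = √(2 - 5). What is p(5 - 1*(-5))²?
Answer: -432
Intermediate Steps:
c = -6*I*√3 (c = -6*√(2 - 5) = -6*I*√3 ≈ -10.392*I)
p(Z) = -12*I*√3 (p(Z) = (-6*I*√3)*(1 + 1) = -6*I*√3*2 = -12*I*√3)
p(5 - 1*(-5))² = (-12*I*√3)² = -432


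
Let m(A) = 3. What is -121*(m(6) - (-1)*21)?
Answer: -2904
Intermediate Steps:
-121*(m(6) - (-1)*21) = -121*(3 - (-1)*21) = -121*(3 - 1*(-21)) = -121*(3 + 21) = -121*24 = -2904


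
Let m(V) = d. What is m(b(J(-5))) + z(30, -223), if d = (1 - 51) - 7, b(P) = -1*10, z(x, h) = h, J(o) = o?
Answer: -280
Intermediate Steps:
b(P) = -10
d = -57 (d = -50 - 7 = -57)
m(V) = -57
m(b(J(-5))) + z(30, -223) = -57 - 223 = -280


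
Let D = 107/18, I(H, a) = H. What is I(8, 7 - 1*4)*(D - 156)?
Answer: -10804/9 ≈ -1200.4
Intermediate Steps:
D = 107/18 (D = 107*(1/18) = 107/18 ≈ 5.9444)
I(8, 7 - 1*4)*(D - 156) = 8*(107/18 - 156) = 8*(-2701/18) = -10804/9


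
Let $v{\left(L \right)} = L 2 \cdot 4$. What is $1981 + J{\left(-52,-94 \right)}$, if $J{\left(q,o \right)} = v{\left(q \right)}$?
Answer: $1565$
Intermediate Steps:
$v{\left(L \right)} = 8 L$ ($v{\left(L \right)} = 2 L 4 = 8 L$)
$J{\left(q,o \right)} = 8 q$
$1981 + J{\left(-52,-94 \right)} = 1981 + 8 \left(-52\right) = 1981 - 416 = 1565$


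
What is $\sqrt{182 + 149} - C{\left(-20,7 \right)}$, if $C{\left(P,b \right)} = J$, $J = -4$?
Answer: $4 + \sqrt{331} \approx 22.193$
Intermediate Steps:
$C{\left(P,b \right)} = -4$
$\sqrt{182 + 149} - C{\left(-20,7 \right)} = \sqrt{182 + 149} - -4 = \sqrt{331} + 4 = 4 + \sqrt{331}$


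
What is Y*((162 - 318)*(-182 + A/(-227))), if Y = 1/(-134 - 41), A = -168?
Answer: -916968/5675 ≈ -161.58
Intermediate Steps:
Y = -1/175 (Y = 1/(-175) = -1/175 ≈ -0.0057143)
Y*((162 - 318)*(-182 + A/(-227))) = -(162 - 318)*(-182 - 168/(-227))/175 = -(-156)*(-182 - 168*(-1/227))/175 = -(-156)*(-182 + 168/227)/175 = -(-156)*(-41146)/(175*227) = -1/175*6418776/227 = -916968/5675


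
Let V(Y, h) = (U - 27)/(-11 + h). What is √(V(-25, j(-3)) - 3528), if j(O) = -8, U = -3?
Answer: I*√1273038/19 ≈ 59.384*I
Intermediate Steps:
V(Y, h) = -30/(-11 + h) (V(Y, h) = (-3 - 27)/(-11 + h) = -30/(-11 + h))
√(V(-25, j(-3)) - 3528) = √(-30/(-11 - 8) - 3528) = √(-30/(-19) - 3528) = √(-30*(-1/19) - 3528) = √(30/19 - 3528) = √(-67002/19) = I*√1273038/19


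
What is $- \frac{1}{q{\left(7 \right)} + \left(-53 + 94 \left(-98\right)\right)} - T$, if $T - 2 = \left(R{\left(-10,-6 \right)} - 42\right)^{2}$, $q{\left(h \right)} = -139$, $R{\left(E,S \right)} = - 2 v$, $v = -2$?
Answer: $- \frac{13598183}{9404} \approx -1446.0$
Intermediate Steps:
$R{\left(E,S \right)} = 4$ ($R{\left(E,S \right)} = \left(-2\right) \left(-2\right) = 4$)
$T = 1446$ ($T = 2 + \left(4 - 42\right)^{2} = 2 + \left(-38\right)^{2} = 2 + 1444 = 1446$)
$- \frac{1}{q{\left(7 \right)} + \left(-53 + 94 \left(-98\right)\right)} - T = - \frac{1}{-139 + \left(-53 + 94 \left(-98\right)\right)} - 1446 = - \frac{1}{-139 - 9265} - 1446 = - \frac{1}{-9404} - 1446 = \left(-1\right) \left(- \frac{1}{9404}\right) - 1446 = \frac{1}{9404} - 1446 = - \frac{13598183}{9404}$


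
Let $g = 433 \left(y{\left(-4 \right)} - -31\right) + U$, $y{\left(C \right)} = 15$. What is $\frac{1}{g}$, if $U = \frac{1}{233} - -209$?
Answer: $\frac{233}{4689592} \approx 4.9684 \cdot 10^{-5}$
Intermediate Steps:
$U = \frac{48698}{233}$ ($U = \frac{1}{233} + 209 = \frac{48698}{233} \approx 209.0$)
$g = \frac{4689592}{233}$ ($g = 433 \left(15 - -31\right) + \frac{48698}{233} = 433 \left(15 + 31\right) + \frac{48698}{233} = 433 \cdot 46 + \frac{48698}{233} = 19918 + \frac{48698}{233} = \frac{4689592}{233} \approx 20127.0$)
$\frac{1}{g} = \frac{1}{\frac{4689592}{233}} = \frac{233}{4689592}$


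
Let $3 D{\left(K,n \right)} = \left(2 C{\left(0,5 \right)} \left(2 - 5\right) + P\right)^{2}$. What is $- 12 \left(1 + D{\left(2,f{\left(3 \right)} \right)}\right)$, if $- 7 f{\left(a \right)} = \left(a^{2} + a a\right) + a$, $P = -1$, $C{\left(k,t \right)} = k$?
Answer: $-16$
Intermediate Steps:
$f{\left(a \right)} = - \frac{2 a^{2}}{7} - \frac{a}{7}$ ($f{\left(a \right)} = - \frac{\left(a^{2} + a a\right) + a}{7} = - \frac{\left(a^{2} + a^{2}\right) + a}{7} = - \frac{2 a^{2} + a}{7} = - \frac{a + 2 a^{2}}{7} = - \frac{2 a^{2}}{7} - \frac{a}{7}$)
$D{\left(K,n \right)} = \frac{1}{3}$ ($D{\left(K,n \right)} = \frac{\left(2 \cdot 0 \left(2 - 5\right) - 1\right)^{2}}{3} = \frac{\left(0 \left(2 - 5\right) - 1\right)^{2}}{3} = \frac{\left(0 \left(-3\right) - 1\right)^{2}}{3} = \frac{\left(0 - 1\right)^{2}}{3} = \frac{\left(-1\right)^{2}}{3} = \frac{1}{3} \cdot 1 = \frac{1}{3}$)
$- 12 \left(1 + D{\left(2,f{\left(3 \right)} \right)}\right) = - 12 \left(1 + \frac{1}{3}\right) = \left(-12\right) \frac{4}{3} = -16$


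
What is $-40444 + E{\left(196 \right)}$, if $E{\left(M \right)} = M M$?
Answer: $-2028$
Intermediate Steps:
$E{\left(M \right)} = M^{2}$
$-40444 + E{\left(196 \right)} = -40444 + 196^{2} = -40444 + 38416 = -2028$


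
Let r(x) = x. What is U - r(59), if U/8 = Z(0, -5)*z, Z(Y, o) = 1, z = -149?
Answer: -1251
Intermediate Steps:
U = -1192 (U = 8*(1*(-149)) = 8*(-149) = -1192)
U - r(59) = -1192 - 1*59 = -1192 - 59 = -1251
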